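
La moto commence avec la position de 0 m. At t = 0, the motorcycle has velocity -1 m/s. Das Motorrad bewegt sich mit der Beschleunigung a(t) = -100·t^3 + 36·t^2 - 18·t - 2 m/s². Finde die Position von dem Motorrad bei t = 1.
Wir müssen unsere Gleichung für die Beschleunigung a(t) = -100·t^3 + 36·t^2 - 18·t - 2 2-mal integrieren. Durch Integration von der Beschleunigung und Verwendung der Anfangsbedingung v(0) = -1, erhalten wir v(t) = -25·t^4 + 12·t^3 - 9·t^2 - 2·t - 1. Durch Integration von der Geschwindigkeit und Verwendung der Anfangsbedingung x(0) = 0, erhalten wir x(t) = -5·t^5 + 3·t^4 - 3·t^3 - t^2 - t. Mit x(t) = -5·t^5 + 3·t^4 - 3·t^3 - t^2 - t und Einsetzen von t = 1, finden wir x = -7.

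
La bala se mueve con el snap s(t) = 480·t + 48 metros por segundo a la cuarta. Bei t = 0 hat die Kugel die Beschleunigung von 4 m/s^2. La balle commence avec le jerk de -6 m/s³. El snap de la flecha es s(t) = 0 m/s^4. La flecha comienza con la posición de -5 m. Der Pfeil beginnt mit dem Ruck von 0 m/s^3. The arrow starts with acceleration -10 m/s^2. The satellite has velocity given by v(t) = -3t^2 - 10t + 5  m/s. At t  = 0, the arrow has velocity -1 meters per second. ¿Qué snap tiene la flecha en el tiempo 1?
Usando s(t) = 0 y sustituyendo t = 1, encontramos s = 0.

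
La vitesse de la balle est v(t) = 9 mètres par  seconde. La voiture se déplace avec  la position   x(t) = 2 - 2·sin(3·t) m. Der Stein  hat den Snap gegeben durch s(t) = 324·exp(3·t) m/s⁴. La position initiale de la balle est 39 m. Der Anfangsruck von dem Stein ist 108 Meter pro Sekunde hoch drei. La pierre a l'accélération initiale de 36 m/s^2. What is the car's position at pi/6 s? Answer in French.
En utilisant x(t) = 2 - 2·sin(3·t) et en substituant t = pi/6, nous trouvons x = 0.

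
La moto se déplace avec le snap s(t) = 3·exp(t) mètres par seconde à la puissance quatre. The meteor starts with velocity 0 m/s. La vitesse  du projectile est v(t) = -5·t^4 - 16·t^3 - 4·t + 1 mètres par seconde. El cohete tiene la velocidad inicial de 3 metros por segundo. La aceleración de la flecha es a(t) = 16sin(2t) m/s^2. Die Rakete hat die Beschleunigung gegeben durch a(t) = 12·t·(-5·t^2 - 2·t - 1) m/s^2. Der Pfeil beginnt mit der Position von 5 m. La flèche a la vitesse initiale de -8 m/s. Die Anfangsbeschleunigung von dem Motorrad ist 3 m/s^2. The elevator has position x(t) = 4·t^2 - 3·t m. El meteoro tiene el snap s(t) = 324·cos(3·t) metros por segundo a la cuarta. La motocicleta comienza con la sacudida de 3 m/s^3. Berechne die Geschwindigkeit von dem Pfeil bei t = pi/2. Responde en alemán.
Wir müssen die Stammfunktion unserer Gleichung für die Beschleunigung a(t) = 16·sin(2·t) 1-mal finden. Die Stammfunktion von der Beschleunigung ist die Geschwindigkeit. Mit v(0) = -8 erhalten wir v(t) = -8·cos(2·t). Aus der Gleichung für die Geschwindigkeit v(t) = -8·cos(2·t), setzen wir t = pi/2 ein und erhalten v = 8.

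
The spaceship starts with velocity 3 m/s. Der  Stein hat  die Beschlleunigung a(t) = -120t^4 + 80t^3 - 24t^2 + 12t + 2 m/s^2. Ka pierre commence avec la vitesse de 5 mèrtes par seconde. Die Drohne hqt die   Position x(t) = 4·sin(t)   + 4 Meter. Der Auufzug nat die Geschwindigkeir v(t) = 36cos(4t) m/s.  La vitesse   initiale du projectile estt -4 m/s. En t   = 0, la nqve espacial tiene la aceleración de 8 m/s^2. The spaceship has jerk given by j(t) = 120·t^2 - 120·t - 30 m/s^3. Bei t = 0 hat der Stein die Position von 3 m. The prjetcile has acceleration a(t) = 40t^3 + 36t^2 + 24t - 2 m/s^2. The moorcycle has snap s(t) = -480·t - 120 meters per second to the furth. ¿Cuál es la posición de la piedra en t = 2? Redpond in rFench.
Pour résoudre ceci, nous devons prendre 2 intégrales de notre équation de l'accélération a(t) = -120·t^4 + 80·t^3 - 24·t^2 + 12·t + 2. La primitive de l'accélération est la vitesse. En utilisant v(0) = 5, nous obtenons v(t) = -24·t^5 + 20·t^4 - 8·t^3 + 6·t^2 + 2·t + 5. En intégrant la vitesse et en utilisant la condition initiale x(0) = 3, nous obtenons x(t) = -4·t^6 + 4·t^5 - 2·t^4 + 2·t^3 + t^2 + 5·t + 3. Nous avons la position x(t) = -4·t^6 + 4·t^5 - 2·t^4 + 2·t^3 + t^2 + 5·t + 3. En substituant t = 2: x(2) = -127.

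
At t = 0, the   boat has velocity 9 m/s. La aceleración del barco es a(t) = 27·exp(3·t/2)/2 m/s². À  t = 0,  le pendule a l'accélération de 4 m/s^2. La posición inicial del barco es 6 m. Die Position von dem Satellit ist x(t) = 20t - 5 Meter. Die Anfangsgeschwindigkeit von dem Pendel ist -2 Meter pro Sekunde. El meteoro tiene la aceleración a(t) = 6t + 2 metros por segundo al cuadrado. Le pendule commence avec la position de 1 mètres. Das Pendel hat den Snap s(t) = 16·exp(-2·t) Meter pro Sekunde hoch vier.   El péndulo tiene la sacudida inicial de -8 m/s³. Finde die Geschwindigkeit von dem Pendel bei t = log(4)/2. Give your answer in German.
Ausgehend von dem Snap s(t) = 16·exp(-2·t), nehmen wir 3 Stammfunktionen. Durch Integration von dem Snap und Verwendung der Anfangsbedingung j(0) = -8, erhalten wir j(t) = -8·exp(-2·t). Durch Integration von dem Ruck und Verwendung der Anfangsbedingung a(0) = 4, erhalten wir a(t) = 4·exp(-2·t). Das Integral von der Beschleunigung, mit v(0) = -2, ergibt die Geschwindigkeit: v(t) = -2·exp(-2·t). Mit v(t) = -2·exp(-2·t) und Einsetzen von t = log(4)/2, finden wir v = -1/2.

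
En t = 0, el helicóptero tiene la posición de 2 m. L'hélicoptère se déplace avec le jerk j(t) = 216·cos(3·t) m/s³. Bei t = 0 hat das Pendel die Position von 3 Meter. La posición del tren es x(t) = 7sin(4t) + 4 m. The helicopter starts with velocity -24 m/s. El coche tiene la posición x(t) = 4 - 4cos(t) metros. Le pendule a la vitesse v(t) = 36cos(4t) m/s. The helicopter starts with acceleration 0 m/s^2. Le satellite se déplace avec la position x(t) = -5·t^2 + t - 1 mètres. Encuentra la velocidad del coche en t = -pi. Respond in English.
Starting from position x(t) = 4 - 4·cos(t), we take 1 derivative. Differentiating position, we get velocity: v(t) = 4·sin(t). From the given velocity equation v(t) = 4·sin(t), we substitute t = -pi to get v = 0.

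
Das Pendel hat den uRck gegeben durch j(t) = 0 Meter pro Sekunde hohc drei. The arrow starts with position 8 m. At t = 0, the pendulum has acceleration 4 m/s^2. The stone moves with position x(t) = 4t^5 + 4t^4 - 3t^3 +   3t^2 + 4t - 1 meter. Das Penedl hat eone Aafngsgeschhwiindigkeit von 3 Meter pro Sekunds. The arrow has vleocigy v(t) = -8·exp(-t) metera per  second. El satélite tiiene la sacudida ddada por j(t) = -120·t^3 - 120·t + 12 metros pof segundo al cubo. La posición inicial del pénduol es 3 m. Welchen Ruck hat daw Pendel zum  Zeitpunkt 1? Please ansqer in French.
Nous avons le jerk j(t) = 0. En substituant t = 1: j(1) = 0.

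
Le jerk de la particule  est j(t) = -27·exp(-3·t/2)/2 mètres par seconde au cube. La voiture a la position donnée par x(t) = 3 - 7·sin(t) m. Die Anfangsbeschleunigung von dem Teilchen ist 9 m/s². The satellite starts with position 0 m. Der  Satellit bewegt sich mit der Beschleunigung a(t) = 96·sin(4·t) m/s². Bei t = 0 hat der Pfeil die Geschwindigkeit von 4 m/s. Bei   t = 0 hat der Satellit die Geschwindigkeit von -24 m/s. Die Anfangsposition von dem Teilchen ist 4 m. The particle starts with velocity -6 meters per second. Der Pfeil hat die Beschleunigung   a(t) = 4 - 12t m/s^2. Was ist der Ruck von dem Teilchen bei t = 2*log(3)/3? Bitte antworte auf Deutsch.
Wir haben den Ruck j(t) = -27·exp(-3·t/2)/2. Durch Einsetzen von t = 2*log(3)/3: j(2*log(3)/3) = -9/2.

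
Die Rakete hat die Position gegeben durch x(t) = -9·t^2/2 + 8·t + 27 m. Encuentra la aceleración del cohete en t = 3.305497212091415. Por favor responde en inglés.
We must differentiate our position equation x(t) = -9·t^2/2 + 8·t + 27 2 times. The derivative of position gives velocity: v(t) = 8 - 9·t. Taking d/dt of v(t), we find a(t) = -9. From the given acceleration equation a(t) = -9, we substitute t = 3.305497212091415 to get a = -9.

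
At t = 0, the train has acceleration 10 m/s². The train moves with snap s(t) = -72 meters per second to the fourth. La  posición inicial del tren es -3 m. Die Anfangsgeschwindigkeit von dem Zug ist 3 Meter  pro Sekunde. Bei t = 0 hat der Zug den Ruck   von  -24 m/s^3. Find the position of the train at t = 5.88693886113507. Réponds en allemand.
Wir müssen das Integral unserer Gleichung für den Snap s(t) = -72 4-mal finden. Die Stammfunktion von dem Snap, mit j(0) = -24, ergibt den Ruck: j(t) = -72·t - 24. Durch Integration von dem Ruck und Verwendung der Anfangsbedingung a(0) = 10, erhalten wir a(t) = -36·t^2 - 24·t + 10. Die Stammfunktion von der Beschleunigung, mit v(0) = 3, ergibt die Geschwindigkeit: v(t) = -12·t^3 - 12·t^2 + 10·t + 3. Die Stammfunktion von der Geschwindigkeit, mit x(0) = -3, ergibt die Position: x(t) = -3·t^4 - 4·t^3 + 5·t^2 + 3·t - 3. Mit x(t) = -3·t^4 - 4·t^3 + 5·t^2 + 3·t - 3 und Einsetzen von t = 5.88693886113507, finden wir x = -4231.25633686046.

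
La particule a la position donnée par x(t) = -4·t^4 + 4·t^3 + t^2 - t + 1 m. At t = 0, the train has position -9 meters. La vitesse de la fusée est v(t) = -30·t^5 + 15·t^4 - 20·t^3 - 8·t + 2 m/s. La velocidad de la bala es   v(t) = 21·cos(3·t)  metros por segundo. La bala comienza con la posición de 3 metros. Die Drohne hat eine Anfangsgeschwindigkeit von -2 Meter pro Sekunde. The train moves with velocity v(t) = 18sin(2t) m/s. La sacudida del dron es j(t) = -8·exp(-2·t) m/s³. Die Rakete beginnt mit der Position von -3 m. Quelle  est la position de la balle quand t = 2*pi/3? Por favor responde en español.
Necesitamos integrar nuestra ecuación de la velocidad v(t) = 21·cos(3·t) 1 vez. La antiderivada de la velocidad es la posición. Usando x(0) = 3, obtenemos x(t) = 7·sin(3·t) + 3. Tenemos la posición x(t) = 7·sin(3·t) + 3. Sustituyendo t = 2*pi/3: x(2*pi/3) = 3.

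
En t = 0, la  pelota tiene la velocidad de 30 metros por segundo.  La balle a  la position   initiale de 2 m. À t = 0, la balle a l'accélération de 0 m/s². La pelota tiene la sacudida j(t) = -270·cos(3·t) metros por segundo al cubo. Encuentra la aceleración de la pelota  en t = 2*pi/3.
Necesitamos integrar nuestra ecuación de la sacudida j(t) = -270·cos(3·t) 1 vez. La antiderivada de la sacudida es la aceleración. Usando a(0) = 0, obtenemos a(t) = -90·sin(3·t). Usando a(t) = -90·sin(3·t) y sustituyendo t = 2*pi/3, encontramos a = 0.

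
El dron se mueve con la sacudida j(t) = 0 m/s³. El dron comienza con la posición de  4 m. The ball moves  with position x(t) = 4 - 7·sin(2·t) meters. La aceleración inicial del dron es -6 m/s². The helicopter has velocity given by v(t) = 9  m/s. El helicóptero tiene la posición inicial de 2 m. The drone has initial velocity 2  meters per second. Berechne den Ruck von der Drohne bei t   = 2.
Mit j(t) = 0 und Einsetzen von t = 2, finden wir j = 0.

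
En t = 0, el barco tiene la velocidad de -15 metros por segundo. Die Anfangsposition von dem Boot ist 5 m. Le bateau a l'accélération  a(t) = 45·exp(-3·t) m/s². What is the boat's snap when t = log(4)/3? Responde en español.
Para resolver esto, necesitamos tomar 2 derivadas de nuestra ecuación de la aceleración a(t) = 45·exp(-3·t). Tomando d/dt de a(t), encontramos j(t) = -135·exp(-3·t). La derivada de la sacudida da el snap: s(t) = 405·exp(-3·t). De la ecuación del snap s(t) = 405·exp(-3·t), sustituimos t = log(4)/3 para obtener s = 405/4.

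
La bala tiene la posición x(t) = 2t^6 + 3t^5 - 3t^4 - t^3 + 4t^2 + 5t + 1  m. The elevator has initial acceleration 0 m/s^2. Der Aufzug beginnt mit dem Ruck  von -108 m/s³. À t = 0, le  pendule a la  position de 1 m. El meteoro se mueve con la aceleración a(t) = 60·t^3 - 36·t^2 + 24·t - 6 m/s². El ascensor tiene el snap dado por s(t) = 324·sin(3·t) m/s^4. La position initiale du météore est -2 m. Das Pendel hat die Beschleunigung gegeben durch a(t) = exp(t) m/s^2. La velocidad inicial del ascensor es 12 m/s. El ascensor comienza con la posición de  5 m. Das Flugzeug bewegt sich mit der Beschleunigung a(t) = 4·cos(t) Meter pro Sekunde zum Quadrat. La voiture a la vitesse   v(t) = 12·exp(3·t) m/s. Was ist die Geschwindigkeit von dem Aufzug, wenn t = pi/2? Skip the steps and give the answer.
v(pi/2) = 0.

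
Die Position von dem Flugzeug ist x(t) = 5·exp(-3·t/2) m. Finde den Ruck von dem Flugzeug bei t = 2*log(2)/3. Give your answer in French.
Pour résoudre ceci, nous devons prendre 3 dérivées de notre équation de la position x(t) = 5·exp(-3·t/2). En dérivant la position, nous obtenons la vitesse: v(t) = -15·exp(-3·t/2)/2. En dérivant la vitesse, nous obtenons l'accélération: a(t) = 45·exp(-3·t/2)/4. En prenant d/dt de a(t), nous trouvons j(t) = -135·exp(-3·t/2)/8. De l'équation du jerk j(t) = -135·exp(-3·t/2)/8, nous substituons t = 2*log(2)/3 pour obtenir j = -135/16.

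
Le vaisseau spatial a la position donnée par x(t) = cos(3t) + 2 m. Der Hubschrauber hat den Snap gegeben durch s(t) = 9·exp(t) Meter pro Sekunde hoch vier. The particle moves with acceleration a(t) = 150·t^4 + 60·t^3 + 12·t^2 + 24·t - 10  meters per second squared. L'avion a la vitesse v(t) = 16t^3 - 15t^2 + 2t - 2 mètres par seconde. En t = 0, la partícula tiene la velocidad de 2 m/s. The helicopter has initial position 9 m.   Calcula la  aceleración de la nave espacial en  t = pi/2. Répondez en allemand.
Ausgehend von der Position x(t) = cos(3·t) + 2, nehmen wir 2 Ableitungen. Mit d/dt von x(t) finden wir v(t) = -3·sin(3·t). Durch Ableiten von der Geschwindigkeit erhalten wir die Beschleunigung: a(t) = -9·cos(3·t). Mit a(t) = -9·cos(3·t) und Einsetzen von t = pi/2, finden wir a = 0.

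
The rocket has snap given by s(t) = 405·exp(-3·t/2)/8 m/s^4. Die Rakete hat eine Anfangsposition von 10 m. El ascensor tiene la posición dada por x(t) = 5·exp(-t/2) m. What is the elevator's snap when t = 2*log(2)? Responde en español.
Debemos derivar nuestra ecuación de la posición x(t) = 5·exp(-t/2) 4 veces. Tomando d/dt de x(t), encontramos v(t) = -5·exp(-t/2)/2. Tomando d/dt de v(t), encontramos a(t) = 5·exp(-t/2)/4. Tomando d/dt de a(t), encontramos j(t) = -5·exp(-t/2)/8. Tomando d/dt de j(t), encontramos s(t) = 5·exp(-t/2)/16. Usando s(t) = 5·exp(-t/2)/16 y sustituyendo t = 2*log(2), encontramos s = 5/32.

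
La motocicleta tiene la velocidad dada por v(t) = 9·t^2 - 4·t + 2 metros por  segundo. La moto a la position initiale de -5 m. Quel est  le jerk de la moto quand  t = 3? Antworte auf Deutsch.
Um dies zu lösen, müssen wir 2 Ableitungen unserer Gleichung für die Geschwindigkeit v(t) = 9·t^2 - 4·t + 2 nehmen. Durch Ableiten von der Geschwindigkeit erhalten wir die Beschleunigung: a(t) = 18·t - 4. Durch Ableiten von der Beschleunigung erhalten wir den Ruck: j(t) = 18. Wir haben den Ruck j(t) = 18. Durch Einsetzen von t = 3: j(3) = 18.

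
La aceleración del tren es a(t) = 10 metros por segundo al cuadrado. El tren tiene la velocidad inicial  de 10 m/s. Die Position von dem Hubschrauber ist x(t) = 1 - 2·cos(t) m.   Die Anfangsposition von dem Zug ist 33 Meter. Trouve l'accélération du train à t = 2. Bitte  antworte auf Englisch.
We have acceleration a(t) = 10. Substituting t = 2: a(2) = 10.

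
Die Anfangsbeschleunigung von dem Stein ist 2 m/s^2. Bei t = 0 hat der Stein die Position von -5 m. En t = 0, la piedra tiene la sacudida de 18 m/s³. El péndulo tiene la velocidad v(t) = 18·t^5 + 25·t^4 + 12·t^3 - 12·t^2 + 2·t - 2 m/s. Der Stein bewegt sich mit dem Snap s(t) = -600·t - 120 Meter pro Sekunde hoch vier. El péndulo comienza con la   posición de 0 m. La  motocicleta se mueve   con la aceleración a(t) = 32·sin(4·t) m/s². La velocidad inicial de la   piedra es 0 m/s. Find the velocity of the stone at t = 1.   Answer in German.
Ausgehend von dem Snap s(t) = -600·t - 120, nehmen wir 3 Integrale. Das Integral von dem Snap ist der Ruck. Mit j(0) = 18 erhalten wir j(t) = -300·t^2 - 120·t + 18. Mit ∫j(t)dt und Anwendung von a(0) = 2, finden wir a(t) = -100·t^3 - 60·t^2 + 18·t + 2. Mit ∫a(t)dt und Anwendung von v(0) = 0, finden wir v(t) = t·(-25·t^3 - 20·t^2 + 9·t + 2). Aus der Gleichung für die Geschwindigkeit v(t) = t·(-25·t^3 - 20·t^2 + 9·t + 2), setzen wir t = 1 ein und erhalten v = -34.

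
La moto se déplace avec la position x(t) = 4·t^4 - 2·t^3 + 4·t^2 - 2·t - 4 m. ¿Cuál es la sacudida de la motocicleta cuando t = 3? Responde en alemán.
Wir müssen unsere Gleichung für die Position x(t) = 4·t^4 - 2·t^3 + 4·t^2 - 2·t - 4 3-mal ableiten. Mit d/dt von x(t) finden wir v(t) = 16·t^3 - 6·t^2 + 8·t - 2. Die Ableitung von der Geschwindigkeit ergibt die Beschleunigung: a(t) = 48·t^2 - 12·t + 8. Mit d/dt von a(t) finden wir j(t) = 96·t - 12. Aus der Gleichung für den Ruck j(t) = 96·t - 12, setzen wir t = 3 ein und erhalten j = 276.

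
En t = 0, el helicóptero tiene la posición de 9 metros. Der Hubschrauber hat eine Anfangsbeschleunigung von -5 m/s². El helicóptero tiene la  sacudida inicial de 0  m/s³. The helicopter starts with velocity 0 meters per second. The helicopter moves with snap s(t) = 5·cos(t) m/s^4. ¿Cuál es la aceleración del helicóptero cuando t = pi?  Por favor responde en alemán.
Wir müssen die Stammfunktion unserer Gleichung für den Snap s(t) = 5·cos(t) 2-mal finden. Durch Integration von dem Snap und Verwendung der Anfangsbedingung j(0) = 0, erhalten wir j(t) = 5·sin(t). Durch Integration von dem Ruck und Verwendung der Anfangsbedingung a(0) = -5, erhalten wir a(t) = -5·cos(t). Wir haben die Beschleunigung a(t) = -5·cos(t). Durch Einsetzen von t = pi: a(pi) = 5.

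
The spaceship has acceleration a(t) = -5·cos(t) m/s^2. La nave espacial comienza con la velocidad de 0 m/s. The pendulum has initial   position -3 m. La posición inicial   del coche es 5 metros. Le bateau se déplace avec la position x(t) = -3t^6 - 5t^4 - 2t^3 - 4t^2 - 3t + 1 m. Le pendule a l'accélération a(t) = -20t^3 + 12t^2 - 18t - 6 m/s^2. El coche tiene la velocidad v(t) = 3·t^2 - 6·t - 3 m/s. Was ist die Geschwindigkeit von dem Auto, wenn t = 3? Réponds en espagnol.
De la ecuación de la velocidad v(t) = 3·t^2 - 6·t - 3, sustituimos t = 3 para obtener v = 6.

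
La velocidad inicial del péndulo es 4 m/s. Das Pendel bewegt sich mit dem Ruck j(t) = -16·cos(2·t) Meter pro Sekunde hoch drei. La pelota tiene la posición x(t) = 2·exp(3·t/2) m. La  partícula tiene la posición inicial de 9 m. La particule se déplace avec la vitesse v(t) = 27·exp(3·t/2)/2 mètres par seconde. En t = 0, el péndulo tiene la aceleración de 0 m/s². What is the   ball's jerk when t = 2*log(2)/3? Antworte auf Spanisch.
Partiendo de la posición x(t) = 2·exp(3·t/2), tomamos 3 derivadas. Tomando d/dt de x(t), encontramos v(t) = 3·exp(3·t/2). Tomando d/dt de v(t), encontramos a(t) = 9·exp(3·t/2)/2. Derivando la aceleración, obtenemos la sacudida: j(t) = 27·exp(3·t/2)/4. Tenemos la sacudida j(t) = 27·exp(3·t/2)/4. Sustituyendo t = 2*log(2)/3: j(2*log(2)/3) = 27/2.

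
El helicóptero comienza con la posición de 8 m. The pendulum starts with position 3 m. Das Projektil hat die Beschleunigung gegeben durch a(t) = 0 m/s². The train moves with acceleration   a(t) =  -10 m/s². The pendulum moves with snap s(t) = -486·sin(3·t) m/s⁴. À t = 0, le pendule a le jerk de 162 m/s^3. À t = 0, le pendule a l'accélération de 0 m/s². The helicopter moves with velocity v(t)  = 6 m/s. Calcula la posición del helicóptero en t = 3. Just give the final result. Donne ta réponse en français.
x(3) = 26.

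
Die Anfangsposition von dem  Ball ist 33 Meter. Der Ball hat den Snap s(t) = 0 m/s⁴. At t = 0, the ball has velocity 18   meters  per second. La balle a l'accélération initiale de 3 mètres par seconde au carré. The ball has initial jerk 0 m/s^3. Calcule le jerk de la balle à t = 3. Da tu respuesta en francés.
En partant du snap s(t) = 0, nous prenons 1 intégrale. L'intégrale du snap est le jerk. En utilisant j(0) = 0, nous obtenons j(t) = 0. De l'équation du jerk j(t) = 0, nous substituons t = 3 pour obtenir j = 0.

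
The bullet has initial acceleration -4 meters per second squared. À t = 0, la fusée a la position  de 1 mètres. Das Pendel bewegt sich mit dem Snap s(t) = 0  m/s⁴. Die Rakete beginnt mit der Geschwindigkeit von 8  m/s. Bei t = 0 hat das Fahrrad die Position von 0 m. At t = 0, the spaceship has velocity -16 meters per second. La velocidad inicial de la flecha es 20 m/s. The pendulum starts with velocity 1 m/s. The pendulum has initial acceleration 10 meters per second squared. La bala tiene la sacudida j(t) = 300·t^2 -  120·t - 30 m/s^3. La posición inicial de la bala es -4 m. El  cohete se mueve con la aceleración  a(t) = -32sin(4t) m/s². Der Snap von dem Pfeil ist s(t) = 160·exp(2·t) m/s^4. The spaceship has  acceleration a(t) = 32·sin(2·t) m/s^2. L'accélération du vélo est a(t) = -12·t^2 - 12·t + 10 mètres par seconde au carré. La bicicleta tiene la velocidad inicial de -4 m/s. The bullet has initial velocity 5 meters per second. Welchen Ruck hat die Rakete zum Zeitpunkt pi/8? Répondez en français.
Pour résoudre ceci, nous devons prendre 1 dérivée de notre équation de l'accélération a(t) = -32·sin(4·t). En prenant d/dt de a(t), nous trouvons j(t) = -128·cos(4·t). En utilisant j(t) = -128·cos(4·t) et en substituant t = pi/8, nous trouvons j = 0.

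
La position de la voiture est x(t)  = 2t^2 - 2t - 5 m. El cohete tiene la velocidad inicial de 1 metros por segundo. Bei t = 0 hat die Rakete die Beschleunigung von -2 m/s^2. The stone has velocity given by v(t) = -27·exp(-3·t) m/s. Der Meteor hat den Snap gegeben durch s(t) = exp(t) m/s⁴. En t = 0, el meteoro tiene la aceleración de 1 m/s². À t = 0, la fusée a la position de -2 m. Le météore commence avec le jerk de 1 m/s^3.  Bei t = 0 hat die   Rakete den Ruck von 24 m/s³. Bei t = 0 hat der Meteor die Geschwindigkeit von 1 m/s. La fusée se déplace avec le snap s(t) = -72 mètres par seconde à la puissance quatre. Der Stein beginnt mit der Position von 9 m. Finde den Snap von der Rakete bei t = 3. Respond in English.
From the given snap equation s(t) = -72, we substitute t = 3 to get s = -72.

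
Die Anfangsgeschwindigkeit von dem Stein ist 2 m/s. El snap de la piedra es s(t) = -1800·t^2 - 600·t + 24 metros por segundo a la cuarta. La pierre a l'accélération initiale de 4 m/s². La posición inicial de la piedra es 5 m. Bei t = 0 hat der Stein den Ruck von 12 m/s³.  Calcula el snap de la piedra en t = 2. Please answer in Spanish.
De la ecuación del snap s(t) = -1800·t^2 - 600·t + 24, sustituimos t = 2 para obtener s = -8376.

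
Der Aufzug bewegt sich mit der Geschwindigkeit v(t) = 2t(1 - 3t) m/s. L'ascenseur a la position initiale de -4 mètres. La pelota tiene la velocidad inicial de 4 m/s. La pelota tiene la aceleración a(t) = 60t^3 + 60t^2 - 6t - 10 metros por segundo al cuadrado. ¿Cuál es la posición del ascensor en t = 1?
Para resolver esto, necesitamos tomar 1 antiderivada de nuestra ecuación de la velocidad v(t) = 2·t·(1 - 3·t). La integral de la velocidad, con x(0) = -4, da la posición: x(t) = -2·t^3 + t^2 - 4. De la ecuación de la posición x(t) = -2·t^3 + t^2 - 4, sustituimos t = 1 para obtener x = -5.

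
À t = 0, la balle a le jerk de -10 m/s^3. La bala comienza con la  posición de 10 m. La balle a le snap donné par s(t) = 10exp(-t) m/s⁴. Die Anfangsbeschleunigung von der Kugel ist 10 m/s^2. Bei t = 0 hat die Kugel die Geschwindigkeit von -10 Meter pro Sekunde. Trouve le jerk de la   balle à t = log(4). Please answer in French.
Nous devons trouver l'intégrale de notre équation du snap s(t) = 10·exp(-t) 1 fois. En prenant ∫s(t)dt et en appliquant j(0) = -10, nous trouvons j(t) = -10·exp(-t). Nous avons le jerk j(t) = -10·exp(-t). En substituant t = log(4): j(log(4)) = -5/2.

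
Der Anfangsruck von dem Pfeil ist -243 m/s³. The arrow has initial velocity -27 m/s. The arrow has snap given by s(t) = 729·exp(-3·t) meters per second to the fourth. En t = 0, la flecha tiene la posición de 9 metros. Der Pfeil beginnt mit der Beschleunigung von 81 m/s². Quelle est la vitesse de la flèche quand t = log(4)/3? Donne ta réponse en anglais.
To find the answer, we compute 3 integrals of s(t) = 729·exp(-3·t). The antiderivative of snap, with j(0) = -243, gives jerk: j(t) = -243·exp(-3·t). Finding the antiderivative of j(t) and using a(0) = 81: a(t) = 81·exp(-3·t). Taking ∫a(t)dt and applying v(0) = -27, we find v(t) = -27·exp(-3·t). Using v(t) = -27·exp(-3·t) and substituting t = log(4)/3, we find v = -27/4.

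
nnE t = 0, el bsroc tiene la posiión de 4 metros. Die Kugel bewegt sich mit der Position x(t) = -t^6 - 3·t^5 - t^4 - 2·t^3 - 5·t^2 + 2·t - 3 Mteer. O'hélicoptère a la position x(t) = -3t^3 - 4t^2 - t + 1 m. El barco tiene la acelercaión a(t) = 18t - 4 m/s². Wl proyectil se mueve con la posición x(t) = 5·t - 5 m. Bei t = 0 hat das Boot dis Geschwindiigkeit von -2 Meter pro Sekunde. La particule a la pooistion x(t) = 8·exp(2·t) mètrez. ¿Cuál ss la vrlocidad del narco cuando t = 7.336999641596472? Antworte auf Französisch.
Nous devons intégrer notre équation de l'accélération a(t) = 18·t - 4 1 fois. La primitive de l'accélération est la vitesse. En utilisant v(0) = -2, nous obtenons v(t) = 9·t^2 - 4·t - 2. En utilisant v(t) = 9·t^2 - 4·t - 2 et en substituant t = 7.336999641596472, nous trouvons v = 453.136075100695.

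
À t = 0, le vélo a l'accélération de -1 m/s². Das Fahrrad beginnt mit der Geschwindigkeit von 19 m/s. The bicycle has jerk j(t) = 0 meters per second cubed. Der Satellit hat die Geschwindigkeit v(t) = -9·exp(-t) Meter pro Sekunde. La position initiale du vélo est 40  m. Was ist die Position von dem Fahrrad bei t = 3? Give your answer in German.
Wir müssen die Stammfunktion unserer Gleichung für den Ruck j(t) = 0 3-mal finden. Durch Integration von dem Ruck und Verwendung der Anfangsbedingung a(0) = -1, erhalten wir a(t) = -1. Durch Integration von der Beschleunigung und Verwendung der Anfangsbedingung v(0) = 19, erhalten wir v(t) = 19 - t. Durch Integration von der Geschwindigkeit und Verwendung der Anfangsbedingung x(0) = 40, erhalten wir x(t) = -t^2/2 + 19·t + 40. Aus der Gleichung für die Position x(t) = -t^2/2 + 19·t + 40, setzen wir t = 3 ein und erhalten x = 185/2.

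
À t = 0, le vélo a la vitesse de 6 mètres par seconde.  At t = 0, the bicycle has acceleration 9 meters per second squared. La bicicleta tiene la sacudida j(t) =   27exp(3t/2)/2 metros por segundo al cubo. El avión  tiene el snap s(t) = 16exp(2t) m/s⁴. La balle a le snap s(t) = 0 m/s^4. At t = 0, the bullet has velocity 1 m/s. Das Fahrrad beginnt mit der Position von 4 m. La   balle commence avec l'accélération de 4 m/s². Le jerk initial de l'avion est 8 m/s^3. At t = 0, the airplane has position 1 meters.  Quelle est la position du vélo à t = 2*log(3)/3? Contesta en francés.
Nous devons intégrer notre équation du jerk j(t) = 27·exp(3·t/2)/2 3 fois. La primitive du jerk est l'accélération. En utilisant a(0) = 9, nous obtenons a(t) = 9·exp(3·t/2). En intégrant l'accélération et en utilisant la condition initiale v(0) = 6, nous obtenons v(t) = 6·exp(3·t/2). En intégrant la vitesse et en utilisant la condition initiale x(0) = 4, nous obtenons x(t) = 4·exp(3·t/2). En utilisant x(t) = 4·exp(3·t/2) et en substituant t = 2*log(3)/3, nous trouvons x = 12.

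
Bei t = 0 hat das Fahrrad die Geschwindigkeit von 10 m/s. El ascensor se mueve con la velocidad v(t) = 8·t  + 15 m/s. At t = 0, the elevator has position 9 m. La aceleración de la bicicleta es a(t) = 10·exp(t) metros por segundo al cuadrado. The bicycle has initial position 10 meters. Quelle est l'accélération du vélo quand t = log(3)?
De l'équation de l'accélération a(t) = 10·exp(t), nous substituons t = log(3) pour obtenir a = 30.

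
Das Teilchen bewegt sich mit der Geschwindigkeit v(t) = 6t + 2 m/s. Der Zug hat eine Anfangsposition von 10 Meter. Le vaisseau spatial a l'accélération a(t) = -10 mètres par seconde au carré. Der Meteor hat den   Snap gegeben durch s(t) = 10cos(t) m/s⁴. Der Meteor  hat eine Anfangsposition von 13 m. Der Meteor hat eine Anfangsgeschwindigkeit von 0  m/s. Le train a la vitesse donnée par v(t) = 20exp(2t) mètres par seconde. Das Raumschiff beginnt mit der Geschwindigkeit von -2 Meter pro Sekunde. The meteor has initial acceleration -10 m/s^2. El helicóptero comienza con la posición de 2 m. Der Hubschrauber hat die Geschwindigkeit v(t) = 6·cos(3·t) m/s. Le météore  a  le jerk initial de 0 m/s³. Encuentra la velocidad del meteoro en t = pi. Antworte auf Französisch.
En partant du snap s(t) = 10·cos(t), nous prenons 3 intégrales. L'intégrale du snap est le jerk. En utilisant j(0) = 0, nous obtenons j(t) = 10·sin(t). La primitive du jerk est l'accélération. En utilisant a(0) = -10, nous obtenons a(t) = -10·cos(t). L'intégrale de l'accélération est la vitesse. En utilisant v(0) = 0, nous obtenons v(t) = -10·sin(t). En utilisant v(t) = -10·sin(t) et en substituant t = pi, nous trouvons v = 0.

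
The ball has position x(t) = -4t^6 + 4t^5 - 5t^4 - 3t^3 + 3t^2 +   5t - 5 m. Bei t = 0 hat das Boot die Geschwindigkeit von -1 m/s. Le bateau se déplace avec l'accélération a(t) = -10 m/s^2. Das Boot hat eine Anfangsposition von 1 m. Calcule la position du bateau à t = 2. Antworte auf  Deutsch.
Wir müssen das Integral unserer Gleichung für die Beschleunigung a(t) = -10 2-mal finden. Das Integral von der Beschleunigung ist die Geschwindigkeit. Mit v(0) = -1 erhalten wir v(t) = -10·t - 1. Das Integral von der Geschwindigkeit ist die Position. Mit x(0) = 1 erhalten wir x(t) = -5·t^2 - t + 1. Mit x(t) = -5·t^2 - t + 1 und Einsetzen von t = 2, finden wir x = -21.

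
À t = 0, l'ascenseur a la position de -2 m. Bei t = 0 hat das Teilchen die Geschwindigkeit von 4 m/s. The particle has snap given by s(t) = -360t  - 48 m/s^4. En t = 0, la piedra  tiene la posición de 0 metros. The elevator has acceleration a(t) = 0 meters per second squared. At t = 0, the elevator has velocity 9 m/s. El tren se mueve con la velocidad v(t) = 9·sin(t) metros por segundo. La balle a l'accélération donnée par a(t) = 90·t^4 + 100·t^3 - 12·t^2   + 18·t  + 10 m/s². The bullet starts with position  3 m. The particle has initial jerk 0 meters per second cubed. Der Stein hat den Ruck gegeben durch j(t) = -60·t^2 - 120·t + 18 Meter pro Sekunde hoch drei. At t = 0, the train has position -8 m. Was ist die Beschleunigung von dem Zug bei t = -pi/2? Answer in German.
Wir müssen unsere Gleichung für die Geschwindigkeit v(t) = 9·sin(t) 1-mal ableiten. Durch Ableiten von der Geschwindigkeit erhalten wir die Beschleunigung: a(t) = 9·cos(t). Aus der Gleichung für die Beschleunigung a(t) = 9·cos(t), setzen wir t = -pi/2 ein und erhalten a = 0.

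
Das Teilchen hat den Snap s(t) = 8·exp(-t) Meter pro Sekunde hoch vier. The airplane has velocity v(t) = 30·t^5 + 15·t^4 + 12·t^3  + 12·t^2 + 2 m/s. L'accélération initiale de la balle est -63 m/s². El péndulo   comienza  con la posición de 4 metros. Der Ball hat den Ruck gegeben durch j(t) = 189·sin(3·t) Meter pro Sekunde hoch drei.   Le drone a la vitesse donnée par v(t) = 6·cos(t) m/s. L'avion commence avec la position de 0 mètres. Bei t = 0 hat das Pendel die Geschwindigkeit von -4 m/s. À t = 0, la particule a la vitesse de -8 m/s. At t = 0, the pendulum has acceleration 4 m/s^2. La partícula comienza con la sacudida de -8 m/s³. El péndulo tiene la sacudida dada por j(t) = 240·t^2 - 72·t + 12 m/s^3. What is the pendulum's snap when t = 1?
Starting from jerk j(t) = 240·t^2 - 72·t + 12, we take 1 derivative. The derivative of jerk gives snap: s(t) = 480·t - 72. We have snap s(t) = 480·t - 72. Substituting t = 1: s(1) = 408.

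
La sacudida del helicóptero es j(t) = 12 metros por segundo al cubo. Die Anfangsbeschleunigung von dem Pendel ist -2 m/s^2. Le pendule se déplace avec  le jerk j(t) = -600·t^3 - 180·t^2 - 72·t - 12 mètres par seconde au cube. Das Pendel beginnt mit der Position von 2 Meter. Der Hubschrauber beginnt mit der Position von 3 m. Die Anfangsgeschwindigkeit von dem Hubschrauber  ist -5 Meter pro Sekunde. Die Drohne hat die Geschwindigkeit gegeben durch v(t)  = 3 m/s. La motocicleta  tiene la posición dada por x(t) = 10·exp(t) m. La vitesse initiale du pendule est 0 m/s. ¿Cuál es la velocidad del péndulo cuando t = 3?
Debemos encontrar la antiderivada de nuestra ecuación de la sacudida j(t) = -600·t^3 - 180·t^2 - 72·t - 12 2 veces. La antiderivada de la sacudida es la aceleración. Usando a(0) = -2, obtenemos a(t) = -150·t^4 - 60·t^3 - 36·t^2 - 12·t - 2. Tomando ∫a(t)dt y aplicando v(0) = 0, encontramos v(t) = t·(-30·t^4 - 15·t^3 - 12·t^2 - 6·t - 2). De la ecuación de la velocidad v(t) = t·(-30·t^4 - 15·t^3 - 12·t^2 - 6·t - 2), sustituimos t = 3 para obtener v = -8889.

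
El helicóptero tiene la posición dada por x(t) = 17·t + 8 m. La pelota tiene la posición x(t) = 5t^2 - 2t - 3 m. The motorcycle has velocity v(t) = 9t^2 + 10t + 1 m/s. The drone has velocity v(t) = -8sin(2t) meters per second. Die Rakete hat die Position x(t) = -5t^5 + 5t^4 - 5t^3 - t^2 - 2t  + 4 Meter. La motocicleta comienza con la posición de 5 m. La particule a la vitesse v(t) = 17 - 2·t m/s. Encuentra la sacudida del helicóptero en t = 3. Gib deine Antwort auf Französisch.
Pour résoudre ceci, nous devons prendre 3 dérivées de notre équation de la position x(t) = 17·t + 8. En dérivant la position, nous obtenons la vitesse: v(t) = 17. En dérivant la vitesse, nous obtenons l'accélération: a(t) = 0. En dérivant l'accélération, nous obtenons le jerk: j(t) = 0. Nous avons le jerk j(t) = 0. En substituant t = 3: j(3) = 0.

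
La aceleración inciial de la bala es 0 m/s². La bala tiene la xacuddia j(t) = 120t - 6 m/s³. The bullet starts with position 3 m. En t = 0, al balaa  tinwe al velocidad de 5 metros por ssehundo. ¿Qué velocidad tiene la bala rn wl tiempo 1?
Para resolver esto, necesitamos tomar 2 integrales de nuestra ecuación de la sacudida j(t) = 120·t - 6. La antiderivada de la sacudida, con a(0) = 0, da la aceleración: a(t) = 6·t·(10·t - 1). La antiderivada de la aceleración es la velocidad. Usando v(0) = 5, obtenemos v(t) = 20·t^3 - 3·t^2 + 5. Tenemos la velocidad v(t) = 20·t^3 - 3·t^2 + 5. Sustituyendo t = 1: v(1) = 22.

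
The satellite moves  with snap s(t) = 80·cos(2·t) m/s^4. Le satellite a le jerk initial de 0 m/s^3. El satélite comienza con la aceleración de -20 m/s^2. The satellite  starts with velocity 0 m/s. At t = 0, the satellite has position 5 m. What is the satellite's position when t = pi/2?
We must find the integral of our snap equation s(t) = 80·cos(2·t) 4 times. The integral of snap is jerk. Using j(0) = 0, we get j(t) = 40·sin(2·t). Integrating jerk and using the initial condition a(0) = -20, we get a(t) = -20·cos(2·t). Taking ∫a(t)dt and applying v(0) = 0, we find v(t) = -10·sin(2·t). Integrating velocity and using the initial condition x(0) = 5, we get x(t) = 5·cos(2·t). We have position x(t) = 5·cos(2·t). Substituting t = pi/2: x(pi/2) = -5.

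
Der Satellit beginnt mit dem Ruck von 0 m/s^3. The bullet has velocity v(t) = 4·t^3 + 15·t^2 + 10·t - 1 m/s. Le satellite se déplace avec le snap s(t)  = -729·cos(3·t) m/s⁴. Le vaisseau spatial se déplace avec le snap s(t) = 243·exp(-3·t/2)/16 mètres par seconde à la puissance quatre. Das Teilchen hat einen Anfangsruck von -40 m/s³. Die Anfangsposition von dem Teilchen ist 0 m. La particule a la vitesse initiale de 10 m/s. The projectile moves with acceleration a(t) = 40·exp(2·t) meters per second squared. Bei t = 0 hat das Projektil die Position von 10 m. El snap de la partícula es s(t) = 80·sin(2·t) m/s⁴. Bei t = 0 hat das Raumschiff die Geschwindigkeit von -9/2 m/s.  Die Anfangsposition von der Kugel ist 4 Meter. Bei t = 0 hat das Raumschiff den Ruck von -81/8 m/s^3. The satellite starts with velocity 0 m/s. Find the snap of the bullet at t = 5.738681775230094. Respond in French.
En partant de la vitesse v(t) = 4·t^3 + 15·t^2 + 10·t - 1, nous prenons 3 dérivées. En prenant d/dt de v(t), nous trouvons a(t) = 12·t^2 + 30·t + 10. En prenant d/dt de a(t), nous trouvons j(t) = 24·t + 30. En prenant d/dt de j(t), nous trouvons s(t) = 24. Nous avons le snap s(t) = 24. En substituant t = 5.738681775230094: s(5.738681775230094) = 24.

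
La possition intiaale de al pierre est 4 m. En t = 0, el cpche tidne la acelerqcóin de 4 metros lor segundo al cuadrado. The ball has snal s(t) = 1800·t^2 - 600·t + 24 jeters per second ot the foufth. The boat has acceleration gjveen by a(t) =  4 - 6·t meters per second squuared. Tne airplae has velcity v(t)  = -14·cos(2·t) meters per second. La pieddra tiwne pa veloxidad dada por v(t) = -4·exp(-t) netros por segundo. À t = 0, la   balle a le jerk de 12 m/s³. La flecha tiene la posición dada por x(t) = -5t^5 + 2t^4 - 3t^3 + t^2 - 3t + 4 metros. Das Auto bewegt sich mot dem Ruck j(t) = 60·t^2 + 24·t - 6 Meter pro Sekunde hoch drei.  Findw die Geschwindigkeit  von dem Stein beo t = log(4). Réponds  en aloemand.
Wir haben die Geschwindigkeit v(t) = -4·exp(-t). Durch Einsetzen von t = log(4): v(log(4)) = -1.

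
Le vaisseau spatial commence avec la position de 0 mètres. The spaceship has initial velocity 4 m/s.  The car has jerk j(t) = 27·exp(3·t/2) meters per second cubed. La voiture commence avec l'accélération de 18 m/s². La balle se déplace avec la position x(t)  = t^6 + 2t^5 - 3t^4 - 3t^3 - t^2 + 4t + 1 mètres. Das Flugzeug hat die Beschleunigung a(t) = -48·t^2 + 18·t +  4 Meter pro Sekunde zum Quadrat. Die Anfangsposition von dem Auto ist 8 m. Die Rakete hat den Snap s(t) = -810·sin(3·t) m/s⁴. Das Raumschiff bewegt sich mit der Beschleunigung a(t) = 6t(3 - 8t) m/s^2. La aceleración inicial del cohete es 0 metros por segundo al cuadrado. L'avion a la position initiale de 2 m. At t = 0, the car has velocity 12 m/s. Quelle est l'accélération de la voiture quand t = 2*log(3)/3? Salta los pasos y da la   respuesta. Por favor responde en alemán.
Die Antwort ist 54.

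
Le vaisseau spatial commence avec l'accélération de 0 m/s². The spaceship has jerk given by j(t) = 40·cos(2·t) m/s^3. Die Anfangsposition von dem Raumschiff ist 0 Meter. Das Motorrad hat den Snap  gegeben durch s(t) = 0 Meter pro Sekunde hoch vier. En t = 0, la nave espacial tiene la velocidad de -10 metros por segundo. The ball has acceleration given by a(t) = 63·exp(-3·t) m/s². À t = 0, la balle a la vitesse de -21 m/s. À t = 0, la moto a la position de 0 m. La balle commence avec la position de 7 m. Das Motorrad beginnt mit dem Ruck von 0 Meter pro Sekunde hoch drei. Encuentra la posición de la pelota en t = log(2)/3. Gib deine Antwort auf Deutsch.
Wir müssen das Integral unserer Gleichung für die Beschleunigung a(t) = 63·exp(-3·t) 2-mal finden. Die Stammfunktion von der Beschleunigung, mit v(0) = -21, ergibt die Geschwindigkeit: v(t) = -21·exp(-3·t). Die Stammfunktion von der Geschwindigkeit ist die Position. Mit x(0) = 7 erhalten wir x(t) = 7·exp(-3·t). Wir haben die Position x(t) = 7·exp(-3·t). Durch Einsetzen von t = log(2)/3: x(log(2)/3) = 7/2.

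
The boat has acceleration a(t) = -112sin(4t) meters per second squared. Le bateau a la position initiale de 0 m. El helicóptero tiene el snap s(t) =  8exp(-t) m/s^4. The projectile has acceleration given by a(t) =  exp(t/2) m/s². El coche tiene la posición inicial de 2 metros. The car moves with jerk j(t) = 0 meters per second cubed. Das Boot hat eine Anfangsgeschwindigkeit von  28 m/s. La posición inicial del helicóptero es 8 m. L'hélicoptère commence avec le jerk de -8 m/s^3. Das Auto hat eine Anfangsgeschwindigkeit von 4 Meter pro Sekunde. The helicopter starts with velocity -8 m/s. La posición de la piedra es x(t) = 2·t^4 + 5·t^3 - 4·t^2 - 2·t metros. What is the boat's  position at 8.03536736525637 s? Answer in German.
Wir müssen unsere Gleichung für die Beschleunigung a(t) = -112·sin(4·t) 2-mal integrieren. Mit ∫a(t)dt und Anwendung von v(0) = 28, finden wir v(t) = 28·cos(4·t). Durch Integration von der Geschwindigkeit und Verwendung der Anfangsbedingung x(0) = 0, erhalten wir x(t) = 7·sin(4·t). Wir haben die Position x(t) = 7·sin(4·t). Durch Einsetzen von t = 8.03536736525637: x(8.03536736525637) = 4.64479206836453.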